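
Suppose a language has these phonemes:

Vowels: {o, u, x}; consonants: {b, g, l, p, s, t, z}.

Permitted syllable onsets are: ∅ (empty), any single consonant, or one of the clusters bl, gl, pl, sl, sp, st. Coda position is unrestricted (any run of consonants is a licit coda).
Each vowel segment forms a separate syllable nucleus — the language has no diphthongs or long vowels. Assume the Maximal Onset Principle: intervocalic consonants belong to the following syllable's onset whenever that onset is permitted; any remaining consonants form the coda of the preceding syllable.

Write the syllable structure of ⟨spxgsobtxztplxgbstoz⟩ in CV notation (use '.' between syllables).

CCVC.CVC.CVCC.CCVCC.CCVC

Vowels present: x, o, x, x, o; each is a nucleus, giving 5 syllables.
Between /x/ (V1) and /o/ (V2): /gs/; trying suffixes from longest down, /s/ is the first permitted one, so coda /g/ | onset /s/.
Between /o/ (V2) and /x/ (V3): /bt/ — longest licit onset from the right is /t/, leaving /b/ as coda.
Between /x/ (V3) and /x/ (V4): /ztpl/ splits as /zt/ + /pl/ (/pl/ is the longest suffix that is a licit onset).
Between /x/ (V4) and /o/ (V5): cluster /gbst/ — the longest permitted-onset suffix is /st/; onset = /st/, preceding coda = /gb/.
Putting it together: spxg.sob.txzt.plxgb.stoz.
Mapping each syllable to C/V: /spxg/ → CCVC, /sob/ → CVC, /txzt/ → CVCC, /plxgb/ → CCVCC, /stoz/ → CCVC.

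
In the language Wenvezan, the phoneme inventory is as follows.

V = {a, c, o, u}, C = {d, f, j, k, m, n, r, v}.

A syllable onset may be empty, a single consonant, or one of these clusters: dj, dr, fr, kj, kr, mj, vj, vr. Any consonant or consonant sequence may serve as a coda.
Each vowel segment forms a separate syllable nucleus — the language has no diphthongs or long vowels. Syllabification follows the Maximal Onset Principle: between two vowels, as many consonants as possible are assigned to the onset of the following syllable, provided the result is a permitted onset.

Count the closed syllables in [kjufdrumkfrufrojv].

The vowels are u, u, u, o — 4 nuclei, so 4 syllables.
/u…u/ gap (V1→V2): /fdr/ splits as /f/ + /dr/ (/dr/ is the longest suffix that is a licit onset).
/u…u/ gap (V2→V3): /mkfr/; trying suffixes from longest down, /fr/ is the first permitted one, so coda /mk/ | onset /fr/.
/u…o/ gap (V3→V4): /fr/ is a licit onset in full, so it all attaches to the next syllable.
Putting it together: kjuf.drumk.fru.frojv.
Classifying each syllable: /kjuf/ (closed), /drumk/ (closed), /fru/ (open), /frojv/ (closed).
Closed syllables: 3.

3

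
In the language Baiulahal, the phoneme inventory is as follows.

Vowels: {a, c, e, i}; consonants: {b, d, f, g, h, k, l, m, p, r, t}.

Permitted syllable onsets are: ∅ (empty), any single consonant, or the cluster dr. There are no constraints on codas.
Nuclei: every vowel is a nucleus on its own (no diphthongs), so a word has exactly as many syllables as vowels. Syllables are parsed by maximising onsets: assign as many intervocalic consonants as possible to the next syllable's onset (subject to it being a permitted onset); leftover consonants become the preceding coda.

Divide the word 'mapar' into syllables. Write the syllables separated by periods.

ma.par

The vowels are a, a — 2 nuclei, so 2 syllables.
σ1/σ2 boundary: just /p/ — single C goes to the following onset.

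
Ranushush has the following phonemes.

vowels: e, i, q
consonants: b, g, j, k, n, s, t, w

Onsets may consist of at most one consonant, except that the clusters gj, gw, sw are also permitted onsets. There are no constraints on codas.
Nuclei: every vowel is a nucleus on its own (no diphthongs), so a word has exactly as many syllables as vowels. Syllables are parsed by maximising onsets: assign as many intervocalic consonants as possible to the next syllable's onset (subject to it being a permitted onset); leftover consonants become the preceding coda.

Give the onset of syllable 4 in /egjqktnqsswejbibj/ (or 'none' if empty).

Nuclei (vowels): e, q, q, e, i → 5 syllables.
σ1/σ2 boundary: /gj/ — entire cluster is a permitted onset → onset /gj/, coda ∅.
σ2/σ3 boundary: /ktn/; trying suffixes from longest down, /n/ is the first permitted one, so coda /kt/ | onset /n/.
σ3/σ4 boundary: cluster /ssw/ — the longest permitted-onset suffix is /sw/; onset = /sw/, preceding coda = /s/.
σ4/σ5 boundary: /jb/ — longest licit onset from the right is /b/, leaving /j/ as coda.
Result: e.gjqkt.nqs.swej.bibj.
Syllable 4 is /swej/: onset /sw/, nucleus /e/, coda /j/.

sw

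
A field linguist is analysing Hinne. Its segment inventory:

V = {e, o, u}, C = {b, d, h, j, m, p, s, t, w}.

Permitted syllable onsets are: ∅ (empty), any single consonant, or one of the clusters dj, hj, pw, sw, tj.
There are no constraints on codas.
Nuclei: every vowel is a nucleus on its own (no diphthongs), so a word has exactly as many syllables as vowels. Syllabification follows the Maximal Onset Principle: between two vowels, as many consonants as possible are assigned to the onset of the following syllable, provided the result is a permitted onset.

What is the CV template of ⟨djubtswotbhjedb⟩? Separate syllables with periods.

CCVCC.CCVCC.CCVCC

Nuclei (vowels): u, o, e → 3 syllables.
/u…o/ gap (V1→V2): /btsw/ — longest licit onset from the right is /sw/, leaving /bt/ as coda.
/o…e/ gap (V2→V3): /tbhj/ splits as /tb/ + /hj/ (/hj/ is the longest suffix that is a licit onset).
Result: djubt.swotb.hjedb.
Mapping each syllable to C/V: /djubt/ → CCVCC, /swotb/ → CCVCC, /hjedb/ → CCVCC.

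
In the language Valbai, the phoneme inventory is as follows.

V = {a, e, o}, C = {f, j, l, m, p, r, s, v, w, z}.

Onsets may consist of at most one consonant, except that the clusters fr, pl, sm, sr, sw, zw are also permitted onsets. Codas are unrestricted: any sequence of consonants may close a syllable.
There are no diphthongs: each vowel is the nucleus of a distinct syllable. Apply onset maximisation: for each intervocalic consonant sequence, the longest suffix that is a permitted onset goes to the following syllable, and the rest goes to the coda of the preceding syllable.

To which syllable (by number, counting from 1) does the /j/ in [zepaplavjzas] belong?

3

Vowels present: e, a, a, a; each is a nucleus, giving 4 syllables.
/e…a/ gap (V1→V2): /p/ → onset of the next syllable (single consonants are always licit onsets).
/a…a/ gap (V2→V3): /pl/ — entire cluster is a permitted onset → onset /pl/, coda ∅.
/a…a/ gap (V3→V4): /vjz/ — longest licit onset from the right is /z/, leaving /vj/ as coda.
Putting it together: ze.pa.plavj.zas.
The /j/ is in the coda of syllable 3 (/plavj/).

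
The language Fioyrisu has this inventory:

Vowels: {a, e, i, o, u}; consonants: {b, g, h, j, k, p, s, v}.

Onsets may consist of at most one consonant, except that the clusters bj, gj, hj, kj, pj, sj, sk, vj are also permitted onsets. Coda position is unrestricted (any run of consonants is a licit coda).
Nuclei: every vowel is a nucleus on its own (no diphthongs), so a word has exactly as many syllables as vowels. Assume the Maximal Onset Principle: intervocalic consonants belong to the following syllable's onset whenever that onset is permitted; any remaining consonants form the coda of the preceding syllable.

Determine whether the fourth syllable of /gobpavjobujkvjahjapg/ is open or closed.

The vowels are o, a, o, u, a, a — 6 nuclei, so 6 syllables.
/o…a/ gap (V1→V2): /bp/ splits as /b/ + /p/ (/p/ is the longest suffix that is a licit onset).
/a…o/ gap (V2→V3): cluster /vj/ — /vj/ is itself a permitted onset, so the whole cluster goes right; preceding coda = ∅.
/o…u/ gap (V3→V4): /b/ is a single consonant, so it becomes the next onset.
/u…a/ gap (V4→V5): cluster /jkvj/ — the longest permitted-onset suffix is /vj/; onset = /vj/, preceding coda = /jk/.
/a…a/ gap (V5→V6): cluster /hj/ — /hj/ is itself a permitted onset, so the whole cluster goes right; preceding coda = ∅.
Result: gob.pa.vjo.bujk.vja.hjapg.
Syllable 4 is /bujk/ with coda /jk/, so it is closed.

closed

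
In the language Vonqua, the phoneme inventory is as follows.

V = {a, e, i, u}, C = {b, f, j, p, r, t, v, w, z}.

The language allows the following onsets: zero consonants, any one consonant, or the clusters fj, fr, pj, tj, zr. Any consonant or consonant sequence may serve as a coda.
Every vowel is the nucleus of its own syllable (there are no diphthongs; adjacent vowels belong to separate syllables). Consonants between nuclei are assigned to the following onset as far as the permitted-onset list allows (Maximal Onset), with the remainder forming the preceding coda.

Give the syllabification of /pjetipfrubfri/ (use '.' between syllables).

pje.tip.frub.fri

The vowels are e, i, u, i — 4 nuclei, so 4 syllables.
Between /e/ (V1) and /i/ (V2): just /t/ — single C goes to the following onset.
Between /i/ (V2) and /u/ (V3): /pfr/ — longest licit onset from the right is /fr/, leaving /p/ as coda.
Between /u/ (V3) and /i/ (V4): /bfr/ splits as /b/ + /fr/ (/fr/ is the longest suffix that is a licit onset).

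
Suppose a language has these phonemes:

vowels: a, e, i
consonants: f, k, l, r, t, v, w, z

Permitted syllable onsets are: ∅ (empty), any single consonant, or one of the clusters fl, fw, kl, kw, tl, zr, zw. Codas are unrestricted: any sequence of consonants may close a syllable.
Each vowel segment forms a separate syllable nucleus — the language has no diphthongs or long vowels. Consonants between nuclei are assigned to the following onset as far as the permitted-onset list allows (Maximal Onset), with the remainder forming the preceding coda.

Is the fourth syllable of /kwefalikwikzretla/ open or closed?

closed

Vowels present: e, a, i, i, e, a; each is a nucleus, giving 6 syllables.
/e…a/ gap (V1→V2): /f/ → onset of the next syllable (single consonants are always licit onsets).
/a…i/ gap (V2→V3): just /l/ — single C goes to the following onset.
/i…i/ gap (V3→V4): cluster /kw/ — /kw/ is itself a permitted onset, so the whole cluster goes right; preceding coda = ∅.
/i…e/ gap (V4→V5): cluster /kzr/ — the longest permitted-onset suffix is /zr/; onset = /zr/, preceding coda = /k/.
/e…a/ gap (V5→V6): /tl/ is a licit onset in full, so it all attaches to the next syllable.
Syllabification: kwe.fa.li.kwik.zre.tla.
Syllable 4 is /kwik/ with coda /k/, so it is closed.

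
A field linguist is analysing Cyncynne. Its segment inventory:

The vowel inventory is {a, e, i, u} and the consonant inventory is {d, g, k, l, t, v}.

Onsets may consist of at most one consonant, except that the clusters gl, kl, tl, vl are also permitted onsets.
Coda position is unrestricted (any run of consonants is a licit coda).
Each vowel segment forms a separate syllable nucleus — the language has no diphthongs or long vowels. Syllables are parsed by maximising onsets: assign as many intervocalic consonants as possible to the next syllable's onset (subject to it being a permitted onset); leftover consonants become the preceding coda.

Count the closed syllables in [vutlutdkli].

1

Vowels present: u, u, i; each is a nucleus, giving 3 syllables.
Between /u/ (V1) and /u/ (V2): cluster /tl/ — /tl/ is itself a permitted onset, so the whole cluster goes right; preceding coda = ∅.
Between /u/ (V2) and /i/ (V3): /tdkl/ splits as /td/ + /kl/ (/kl/ is the longest suffix that is a licit onset).
So the parse is vu.tlutd.kli.
Classifying each syllable: /vu/ (open), /tlutd/ (closed), /kli/ (open).
Closed syllables: 1.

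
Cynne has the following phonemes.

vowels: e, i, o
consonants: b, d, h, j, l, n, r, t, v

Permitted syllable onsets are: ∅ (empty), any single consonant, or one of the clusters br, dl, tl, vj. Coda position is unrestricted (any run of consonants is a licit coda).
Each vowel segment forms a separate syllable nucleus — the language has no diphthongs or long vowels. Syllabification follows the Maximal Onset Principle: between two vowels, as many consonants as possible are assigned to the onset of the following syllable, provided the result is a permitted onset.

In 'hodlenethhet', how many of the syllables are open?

2

Vowels present: o, e, e, e; each is a nucleus, giving 4 syllables.
σ1/σ2 boundary: cluster /dl/ — /dl/ is itself a permitted onset, so the whole cluster goes right; preceding coda = ∅.
σ2/σ3 boundary: just /n/ — single C goes to the following onset.
σ3/σ4 boundary: /thh/ splits as /th/ + /h/ (/h/ is the longest suffix that is a licit onset).
Result: ho.dle.neth.het.
Classifying each syllable: /ho/ (open), /dle/ (open), /neth/ (closed), /het/ (closed).
Open syllables: 2.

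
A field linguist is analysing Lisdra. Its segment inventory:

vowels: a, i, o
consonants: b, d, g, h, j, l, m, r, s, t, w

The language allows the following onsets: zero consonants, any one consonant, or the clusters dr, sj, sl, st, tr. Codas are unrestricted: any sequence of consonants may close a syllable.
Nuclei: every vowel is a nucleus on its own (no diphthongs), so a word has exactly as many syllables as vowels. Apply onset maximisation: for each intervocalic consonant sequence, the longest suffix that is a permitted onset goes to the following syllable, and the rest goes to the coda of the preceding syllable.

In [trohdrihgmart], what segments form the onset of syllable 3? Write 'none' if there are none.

m

Vowels present: o, i, a; each is a nucleus, giving 3 syllables.
Between /o/ (V1) and /i/ (V2): /hdr/ splits as /h/ + /dr/ (/dr/ is the longest suffix that is a licit onset).
Between /i/ (V2) and /a/ (V3): /hgm/; trying suffixes from longest down, /m/ is the first permitted one, so coda /hg/ | onset /m/.
Result: troh.drihg.mart.
Syllable 3 is /mart/: onset /m/, nucleus /a/, coda /rt/.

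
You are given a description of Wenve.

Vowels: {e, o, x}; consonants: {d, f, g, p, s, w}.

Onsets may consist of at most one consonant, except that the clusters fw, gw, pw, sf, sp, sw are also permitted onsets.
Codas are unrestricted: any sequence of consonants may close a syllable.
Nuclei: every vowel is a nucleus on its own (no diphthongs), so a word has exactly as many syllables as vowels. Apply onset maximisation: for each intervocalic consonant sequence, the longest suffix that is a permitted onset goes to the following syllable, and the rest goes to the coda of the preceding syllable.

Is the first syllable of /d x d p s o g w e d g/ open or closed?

Nuclei (vowels): x, o, e → 3 syllables.
Between /x/ (V1) and /o/ (V2): cluster /dps/ — the longest permitted-onset suffix is /s/; onset = /s/, preceding coda = /dp/.
Between /o/ (V2) and /e/ (V3): /gw/ is a licit onset in full, so it all attaches to the next syllable.
Putting it together: dxdp.so.gwedg.
Syllable 1 is /dxdp/ with coda /dp/, so it is closed.

closed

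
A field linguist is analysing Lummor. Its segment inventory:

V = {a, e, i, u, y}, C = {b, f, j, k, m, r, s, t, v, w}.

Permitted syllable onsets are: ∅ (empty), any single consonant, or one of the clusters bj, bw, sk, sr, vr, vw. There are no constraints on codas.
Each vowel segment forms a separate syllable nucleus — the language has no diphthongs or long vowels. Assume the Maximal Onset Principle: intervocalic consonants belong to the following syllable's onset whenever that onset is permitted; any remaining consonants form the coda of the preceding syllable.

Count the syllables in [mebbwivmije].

4

Vowels present: e, i, i, e; each is a nucleus, giving 4 syllables.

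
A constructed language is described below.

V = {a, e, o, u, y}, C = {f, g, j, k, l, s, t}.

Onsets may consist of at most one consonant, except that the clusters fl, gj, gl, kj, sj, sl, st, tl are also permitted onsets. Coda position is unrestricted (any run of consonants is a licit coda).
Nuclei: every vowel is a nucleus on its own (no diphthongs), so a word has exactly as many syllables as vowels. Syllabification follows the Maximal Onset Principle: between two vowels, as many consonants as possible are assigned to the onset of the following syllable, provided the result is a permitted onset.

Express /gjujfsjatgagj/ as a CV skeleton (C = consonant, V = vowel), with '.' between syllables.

CCVCC.CCVC.CVCC

Nuclei (vowels): u, a, a → 3 syllables.
/u…a/ gap (V1→V2): /jfsj/ — longest licit onset from the right is /sj/, leaving /jf/ as coda.
/a…a/ gap (V2→V3): /tg/ splits as /t/ + /g/ (/g/ is the longest suffix that is a licit onset).
Syllabification: gjujf.sjat.gagj.
Mapping each syllable to C/V: /gjujf/ → CCVCC, /sjat/ → CCVC, /gagj/ → CVCC.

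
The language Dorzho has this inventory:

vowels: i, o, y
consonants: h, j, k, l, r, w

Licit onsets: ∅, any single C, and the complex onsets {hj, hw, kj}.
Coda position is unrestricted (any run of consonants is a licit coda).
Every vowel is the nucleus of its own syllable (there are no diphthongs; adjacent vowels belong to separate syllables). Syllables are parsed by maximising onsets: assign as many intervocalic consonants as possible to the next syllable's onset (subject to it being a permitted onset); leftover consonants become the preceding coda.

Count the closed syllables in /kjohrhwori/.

The vowels are o, o, i — 3 nuclei, so 3 syllables.
σ1/σ2 boundary: /hrhw/ — longest licit onset from the right is /hw/, leaving /hr/ as coda.
σ2/σ3 boundary: /r/ → onset of the next syllable (single consonants are always licit onsets).
Result: kjohr.hwo.ri.
Classifying each syllable: /kjohr/ (closed), /hwo/ (open), /ri/ (open).
Closed syllables: 1.

1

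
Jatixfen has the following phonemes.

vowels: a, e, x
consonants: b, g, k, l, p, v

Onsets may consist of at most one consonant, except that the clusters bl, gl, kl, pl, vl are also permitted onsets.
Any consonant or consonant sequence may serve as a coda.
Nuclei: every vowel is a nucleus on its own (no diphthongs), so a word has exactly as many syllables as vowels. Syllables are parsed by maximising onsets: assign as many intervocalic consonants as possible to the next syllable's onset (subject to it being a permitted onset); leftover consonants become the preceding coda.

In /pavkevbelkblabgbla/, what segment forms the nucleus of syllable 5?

Nuclei (vowels): a, e, e, a, a → 5 syllables.
The fifth nucleus (vowel 5 from the left) is /a/.

a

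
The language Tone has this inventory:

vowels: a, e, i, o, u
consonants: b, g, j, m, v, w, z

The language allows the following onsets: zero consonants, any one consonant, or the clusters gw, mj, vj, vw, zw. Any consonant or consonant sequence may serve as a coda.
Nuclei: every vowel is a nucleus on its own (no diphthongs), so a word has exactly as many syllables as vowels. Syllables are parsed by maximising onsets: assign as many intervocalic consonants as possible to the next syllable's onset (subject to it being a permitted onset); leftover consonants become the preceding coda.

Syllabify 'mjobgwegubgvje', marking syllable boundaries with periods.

The vowels are o, e, u, e — 4 nuclei, so 4 syllables.
Between /o/ (V1) and /e/ (V2): cluster /bgw/ — the longest permitted-onset suffix is /gw/; onset = /gw/, preceding coda = /b/.
Between /e/ (V2) and /u/ (V3): /g/ is a single consonant, so it becomes the next onset.
Between /u/ (V3) and /e/ (V4): /bgvj/; trying suffixes from longest down, /vj/ is the first permitted one, so coda /bg/ | onset /vj/.

mjob.gwe.gubg.vje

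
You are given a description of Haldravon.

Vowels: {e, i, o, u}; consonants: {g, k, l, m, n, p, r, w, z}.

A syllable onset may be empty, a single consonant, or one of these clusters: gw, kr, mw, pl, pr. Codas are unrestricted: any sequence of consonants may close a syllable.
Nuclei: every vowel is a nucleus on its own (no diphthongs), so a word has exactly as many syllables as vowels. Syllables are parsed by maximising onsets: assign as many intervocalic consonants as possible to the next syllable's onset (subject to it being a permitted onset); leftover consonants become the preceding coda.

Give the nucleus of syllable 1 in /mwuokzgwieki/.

u

The vowels are u, o, i, e, i — 5 nuclei, so 5 syllables.
The first nucleus (vowel 1 from the left) is /u/.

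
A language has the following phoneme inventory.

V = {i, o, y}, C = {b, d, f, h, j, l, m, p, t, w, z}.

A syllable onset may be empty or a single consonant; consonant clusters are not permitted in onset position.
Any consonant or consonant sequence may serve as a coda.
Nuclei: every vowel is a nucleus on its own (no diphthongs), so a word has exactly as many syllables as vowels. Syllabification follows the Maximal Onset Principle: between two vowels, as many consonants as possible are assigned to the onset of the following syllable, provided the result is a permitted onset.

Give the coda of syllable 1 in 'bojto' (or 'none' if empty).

j

Nuclei (vowels): o, o → 2 syllables.
V1 /o/ – V2 /o/: /jt/; trying suffixes from longest down, /t/ is the first permitted one, so coda /j/ | onset /t/.
So the parse is boj.to.
Syllable 1 is /boj/: onset /b/, nucleus /o/, coda /j/.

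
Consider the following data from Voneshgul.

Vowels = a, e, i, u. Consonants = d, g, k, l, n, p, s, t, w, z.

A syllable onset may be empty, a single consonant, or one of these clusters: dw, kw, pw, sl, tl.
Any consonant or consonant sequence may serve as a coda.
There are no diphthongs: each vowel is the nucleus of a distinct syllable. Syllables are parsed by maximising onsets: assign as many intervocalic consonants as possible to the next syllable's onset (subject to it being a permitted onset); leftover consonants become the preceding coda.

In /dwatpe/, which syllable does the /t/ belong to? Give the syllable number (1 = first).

Vowels present: a, e; each is a nucleus, giving 2 syllables.
Between /a/ (V1) and /e/ (V2): cluster /tp/ — the longest permitted-onset suffix is /p/; onset = /p/, preceding coda = /t/.
Putting it together: dwat.pe.
The /t/ is in the coda of syllable 1 (/dwat/).

1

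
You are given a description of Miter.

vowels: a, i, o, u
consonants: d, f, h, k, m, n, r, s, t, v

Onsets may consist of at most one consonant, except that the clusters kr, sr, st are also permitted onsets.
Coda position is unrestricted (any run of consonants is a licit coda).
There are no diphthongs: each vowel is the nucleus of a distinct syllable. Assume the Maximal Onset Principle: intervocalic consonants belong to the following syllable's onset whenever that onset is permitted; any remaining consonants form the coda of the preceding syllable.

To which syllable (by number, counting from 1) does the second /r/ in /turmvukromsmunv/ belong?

Nuclei (vowels): u, u, o, u → 4 syllables.
Between /u/ (V1) and /u/ (V2): /rmv/ splits as /rm/ + /v/ (/v/ is the longest suffix that is a licit onset).
Between /u/ (V2) and /o/ (V3): /kr/ is a licit onset in full, so it all attaches to the next syllable.
Between /o/ (V3) and /u/ (V4): /msm/; trying suffixes from longest down, /m/ is the first permitted one, so coda /ms/ | onset /m/.
Syllabification: turm.vu.kroms.munv.
The second /r/ is in the onset of syllable 3 (/kroms/).

3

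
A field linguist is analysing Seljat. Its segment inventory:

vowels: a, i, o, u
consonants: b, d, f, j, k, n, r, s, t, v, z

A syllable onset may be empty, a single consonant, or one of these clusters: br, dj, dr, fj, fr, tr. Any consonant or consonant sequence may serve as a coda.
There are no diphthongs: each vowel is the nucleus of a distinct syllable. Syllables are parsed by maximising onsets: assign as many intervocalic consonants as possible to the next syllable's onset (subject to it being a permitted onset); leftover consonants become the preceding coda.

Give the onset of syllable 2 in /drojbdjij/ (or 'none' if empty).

dj

Nuclei (vowels): o, i → 2 syllables.
σ1/σ2 boundary: /jbdj/ splits as /jb/ + /dj/ (/dj/ is the longest suffix that is a licit onset).
So the parse is drojb.djij.
Syllable 2 is /djij/: onset /dj/, nucleus /i/, coda /j/.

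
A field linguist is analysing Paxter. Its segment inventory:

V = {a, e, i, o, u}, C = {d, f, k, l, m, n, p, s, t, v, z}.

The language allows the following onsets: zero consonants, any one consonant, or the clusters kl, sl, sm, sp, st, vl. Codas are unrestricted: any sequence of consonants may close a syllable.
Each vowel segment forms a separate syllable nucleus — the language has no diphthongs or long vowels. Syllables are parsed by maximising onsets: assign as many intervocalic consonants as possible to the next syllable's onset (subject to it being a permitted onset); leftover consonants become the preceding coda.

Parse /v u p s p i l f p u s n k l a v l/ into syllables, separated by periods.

The vowels are u, i, u, a — 4 nuclei, so 4 syllables.
V1 /u/ – V2 /i/: cluster /psp/ — the longest permitted-onset suffix is /sp/; onset = /sp/, preceding coda = /p/.
V2 /i/ – V3 /u/: cluster /lfp/ — the longest permitted-onset suffix is /p/; onset = /p/, preceding coda = /lf/.
V3 /u/ – V4 /a/: /snkl/; trying suffixes from longest down, /kl/ is the first permitted one, so coda /sn/ | onset /kl/.

vup.spilf.pusn.klavl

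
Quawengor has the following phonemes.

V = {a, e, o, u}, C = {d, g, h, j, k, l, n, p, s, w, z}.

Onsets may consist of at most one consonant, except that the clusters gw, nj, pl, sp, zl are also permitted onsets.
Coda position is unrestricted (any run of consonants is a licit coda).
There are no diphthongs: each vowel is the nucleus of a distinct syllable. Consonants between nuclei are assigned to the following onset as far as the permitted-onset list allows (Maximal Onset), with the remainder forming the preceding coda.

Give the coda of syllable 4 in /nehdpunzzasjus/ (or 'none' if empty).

s

Vowels present: e, u, a, u; each is a nucleus, giving 4 syllables.
σ1/σ2 boundary: /hdp/ splits as /hd/ + /p/ (/p/ is the longest suffix that is a licit onset).
σ2/σ3 boundary: /nzz/ splits as /nz/ + /z/ (/z/ is the longest suffix that is a licit onset).
σ3/σ4 boundary: /sj/ — longest licit onset from the right is /j/, leaving /s/ as coda.
Putting it together: nehd.punz.zas.jus.
Syllable 4 is /jus/: onset /j/, nucleus /u/, coda /s/.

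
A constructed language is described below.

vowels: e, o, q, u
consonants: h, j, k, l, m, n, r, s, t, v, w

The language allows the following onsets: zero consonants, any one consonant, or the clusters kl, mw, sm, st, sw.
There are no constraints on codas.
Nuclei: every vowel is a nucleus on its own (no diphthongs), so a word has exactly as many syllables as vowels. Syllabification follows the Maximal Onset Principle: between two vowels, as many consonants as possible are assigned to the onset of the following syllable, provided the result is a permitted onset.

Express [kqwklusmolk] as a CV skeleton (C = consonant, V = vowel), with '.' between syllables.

Vowels present: q, u, o; each is a nucleus, giving 3 syllables.
Between /q/ (V1) and /u/ (V2): /wkl/ — longest licit onset from the right is /kl/, leaving /w/ as coda.
Between /u/ (V2) and /o/ (V3): /sm/ is a licit onset in full, so it all attaches to the next syllable.
So the parse is kqw.klu.smolk.
Mapping each syllable to C/V: /kqw/ → CVC, /klu/ → CCV, /smolk/ → CCVCC.

CVC.CCV.CCVCC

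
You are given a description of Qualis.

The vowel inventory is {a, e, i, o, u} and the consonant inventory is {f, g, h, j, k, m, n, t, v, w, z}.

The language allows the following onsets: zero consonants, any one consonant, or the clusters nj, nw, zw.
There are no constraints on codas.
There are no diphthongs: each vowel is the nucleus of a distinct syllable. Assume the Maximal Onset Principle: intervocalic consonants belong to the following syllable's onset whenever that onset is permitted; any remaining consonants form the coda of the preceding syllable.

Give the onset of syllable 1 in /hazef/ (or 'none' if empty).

h

The vowels are a, e — 2 nuclei, so 2 syllables.
Between /a/ (V1) and /e/ (V2): /z/ → onset of the next syllable (single consonants are always licit onsets).
So the parse is ha.zef.
Syllable 1 is /ha/: onset /h/, nucleus /a/, coda ∅.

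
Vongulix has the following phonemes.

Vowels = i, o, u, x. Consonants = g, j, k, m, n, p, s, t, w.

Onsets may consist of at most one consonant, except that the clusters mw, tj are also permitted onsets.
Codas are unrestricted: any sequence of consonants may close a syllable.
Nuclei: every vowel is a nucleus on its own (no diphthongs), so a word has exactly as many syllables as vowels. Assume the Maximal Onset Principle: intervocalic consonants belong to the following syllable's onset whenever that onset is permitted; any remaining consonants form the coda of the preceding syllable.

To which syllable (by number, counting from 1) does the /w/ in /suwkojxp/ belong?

Nuclei (vowels): u, o, x → 3 syllables.
V1 /u/ – V2 /o/: /wk/ splits as /w/ + /k/ (/k/ is the longest suffix that is a licit onset).
V2 /o/ – V3 /x/: /j/ is a single consonant, so it becomes the next onset.
Result: suw.ko.jxp.
The /w/ is in the coda of syllable 1 (/suw/).

1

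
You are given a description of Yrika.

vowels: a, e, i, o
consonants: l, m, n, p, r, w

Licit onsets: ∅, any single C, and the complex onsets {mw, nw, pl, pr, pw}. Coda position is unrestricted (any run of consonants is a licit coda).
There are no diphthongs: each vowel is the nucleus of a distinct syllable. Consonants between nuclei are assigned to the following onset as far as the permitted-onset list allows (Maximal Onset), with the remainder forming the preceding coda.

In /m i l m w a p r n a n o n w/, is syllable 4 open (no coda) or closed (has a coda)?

closed

Vowels present: i, a, a, o; each is a nucleus, giving 4 syllables.
σ1/σ2 boundary: /lmw/ splits as /l/ + /mw/ (/mw/ is the longest suffix that is a licit onset).
σ2/σ3 boundary: /prn/; trying suffixes from longest down, /n/ is the first permitted one, so coda /pr/ | onset /n/.
σ3/σ4 boundary: just /n/ — single C goes to the following onset.
Putting it together: mil.mwapr.na.nonw.
Syllable 4 is /nonw/ with coda /nw/, so it is closed.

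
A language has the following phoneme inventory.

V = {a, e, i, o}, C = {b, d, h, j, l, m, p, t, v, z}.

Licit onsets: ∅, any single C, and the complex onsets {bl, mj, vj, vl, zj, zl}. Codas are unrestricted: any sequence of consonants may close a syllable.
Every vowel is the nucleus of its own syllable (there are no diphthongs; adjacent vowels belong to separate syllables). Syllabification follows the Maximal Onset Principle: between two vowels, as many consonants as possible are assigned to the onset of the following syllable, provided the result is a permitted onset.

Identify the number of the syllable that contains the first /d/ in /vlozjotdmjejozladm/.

The vowels are o, o, e, o, a — 5 nuclei, so 5 syllables.
σ1/σ2 boundary: /zj/ — entire cluster is a permitted onset → onset /zj/, coda ∅.
σ2/σ3 boundary: /tdmj/; trying suffixes from longest down, /mj/ is the first permitted one, so coda /td/ | onset /mj/.
σ3/σ4 boundary: /j/ → onset of the next syllable (single consonants are always licit onsets).
σ4/σ5 boundary: /zl/ — entire cluster is a permitted onset → onset /zl/, coda ∅.
Putting it together: vlo.zjotd.mje.jo.zladm.
The first /d/ is in the coda of syllable 2 (/zjotd/).

2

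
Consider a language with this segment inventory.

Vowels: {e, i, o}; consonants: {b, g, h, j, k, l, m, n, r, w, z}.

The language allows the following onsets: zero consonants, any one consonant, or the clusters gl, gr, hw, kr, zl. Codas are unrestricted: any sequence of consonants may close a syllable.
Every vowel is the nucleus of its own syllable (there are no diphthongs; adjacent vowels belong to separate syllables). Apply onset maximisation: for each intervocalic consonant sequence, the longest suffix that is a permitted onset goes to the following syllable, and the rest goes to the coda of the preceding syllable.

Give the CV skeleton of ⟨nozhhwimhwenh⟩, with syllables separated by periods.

The vowels are o, i, e — 3 nuclei, so 3 syllables.
Between /o/ (V1) and /i/ (V2): /zhhw/; trying suffixes from longest down, /hw/ is the first permitted one, so coda /zh/ | onset /hw/.
Between /i/ (V2) and /e/ (V3): /mhw/; trying suffixes from longest down, /hw/ is the first permitted one, so coda /m/ | onset /hw/.
Result: nozh.hwim.hwenh.
Mapping each syllable to C/V: /nozh/ → CVCC, /hwim/ → CCVC, /hwenh/ → CCVCC.

CVCC.CCVC.CCVCC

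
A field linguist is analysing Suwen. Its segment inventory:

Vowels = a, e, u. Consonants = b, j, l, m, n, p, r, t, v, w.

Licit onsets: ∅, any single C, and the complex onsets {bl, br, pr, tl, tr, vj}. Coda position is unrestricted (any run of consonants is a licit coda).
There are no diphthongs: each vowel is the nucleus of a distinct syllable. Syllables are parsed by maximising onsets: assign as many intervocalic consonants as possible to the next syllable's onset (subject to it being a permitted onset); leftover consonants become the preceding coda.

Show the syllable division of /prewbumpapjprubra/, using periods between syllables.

The vowels are e, u, a, u, a — 5 nuclei, so 5 syllables.
Between /e/ (V1) and /u/ (V2): /wb/; trying suffixes from longest down, /b/ is the first permitted one, so coda /w/ | onset /b/.
Between /u/ (V2) and /a/ (V3): /mp/ — longest licit onset from the right is /p/, leaving /m/ as coda.
Between /a/ (V3) and /u/ (V4): /pjpr/ splits as /pj/ + /pr/ (/pr/ is the longest suffix that is a licit onset).
Between /u/ (V4) and /a/ (V5): /br/ is a licit onset in full, so it all attaches to the next syllable.

prew.bum.papj.pru.bra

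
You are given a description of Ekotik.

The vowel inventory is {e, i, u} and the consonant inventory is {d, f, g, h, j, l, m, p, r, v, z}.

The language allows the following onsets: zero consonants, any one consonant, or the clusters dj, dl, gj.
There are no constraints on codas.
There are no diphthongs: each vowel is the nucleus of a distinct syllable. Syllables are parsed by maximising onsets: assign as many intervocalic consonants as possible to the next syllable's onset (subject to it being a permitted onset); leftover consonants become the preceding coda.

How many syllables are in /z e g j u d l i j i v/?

The vowels are e, u, i, i — 4 nuclei, so 4 syllables.

4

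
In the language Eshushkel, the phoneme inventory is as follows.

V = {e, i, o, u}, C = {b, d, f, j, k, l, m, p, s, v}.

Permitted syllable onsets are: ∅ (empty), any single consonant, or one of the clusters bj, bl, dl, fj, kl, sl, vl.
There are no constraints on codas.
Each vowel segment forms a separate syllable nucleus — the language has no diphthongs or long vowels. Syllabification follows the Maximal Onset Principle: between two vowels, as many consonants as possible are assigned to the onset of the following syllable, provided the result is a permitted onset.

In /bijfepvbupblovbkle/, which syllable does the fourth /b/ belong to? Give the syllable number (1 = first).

Nuclei (vowels): i, e, u, o, e → 5 syllables.
σ1/σ2 boundary: /jf/ splits as /j/ + /f/ (/f/ is the longest suffix that is a licit onset).
σ2/σ3 boundary: /pvb/ — longest licit onset from the right is /b/, leaving /pv/ as coda.
σ3/σ4 boundary: /pbl/ splits as /p/ + /bl/ (/bl/ is the longest suffix that is a licit onset).
σ4/σ5 boundary: /vbkl/; trying suffixes from longest down, /kl/ is the first permitted one, so coda /vb/ | onset /kl/.
Putting it together: bij.fepv.bup.blovb.kle.
The fourth /b/ is in the coda of syllable 4 (/blovb/).

4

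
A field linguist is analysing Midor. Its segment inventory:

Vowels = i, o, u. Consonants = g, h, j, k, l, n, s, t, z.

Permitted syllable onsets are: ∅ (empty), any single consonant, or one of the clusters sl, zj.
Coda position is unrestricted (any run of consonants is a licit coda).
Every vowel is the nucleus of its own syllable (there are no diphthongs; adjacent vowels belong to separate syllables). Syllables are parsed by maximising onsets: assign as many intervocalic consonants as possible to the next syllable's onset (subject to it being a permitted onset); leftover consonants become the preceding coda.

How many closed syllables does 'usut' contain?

Nuclei (vowels): u, u → 2 syllables.
/u…u/ gap (V1→V2): /s/ is a single consonant, so it becomes the next onset.
Putting it together: u.sut.
Classifying each syllable: /u/ (open), /sut/ (closed).
Closed syllables: 1.

1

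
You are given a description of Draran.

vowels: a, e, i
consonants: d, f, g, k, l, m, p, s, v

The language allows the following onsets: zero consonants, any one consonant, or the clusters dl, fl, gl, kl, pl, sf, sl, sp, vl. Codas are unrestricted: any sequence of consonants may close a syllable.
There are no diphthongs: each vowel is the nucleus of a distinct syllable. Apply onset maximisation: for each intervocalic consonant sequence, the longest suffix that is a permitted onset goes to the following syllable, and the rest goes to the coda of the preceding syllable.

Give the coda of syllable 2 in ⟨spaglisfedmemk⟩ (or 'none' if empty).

none

The vowels are a, i, e, e — 4 nuclei, so 4 syllables.
σ1/σ2 boundary: /gl/ is a licit onset in full, so it all attaches to the next syllable.
σ2/σ3 boundary: /sf/ is a licit onset in full, so it all attaches to the next syllable.
σ3/σ4 boundary: /dm/; trying suffixes from longest down, /m/ is the first permitted one, so coda /d/ | onset /m/.
Putting it together: spa.gli.sfed.memk.
Syllable 2 is /gli/: onset /gl/, nucleus /i/, coda ∅.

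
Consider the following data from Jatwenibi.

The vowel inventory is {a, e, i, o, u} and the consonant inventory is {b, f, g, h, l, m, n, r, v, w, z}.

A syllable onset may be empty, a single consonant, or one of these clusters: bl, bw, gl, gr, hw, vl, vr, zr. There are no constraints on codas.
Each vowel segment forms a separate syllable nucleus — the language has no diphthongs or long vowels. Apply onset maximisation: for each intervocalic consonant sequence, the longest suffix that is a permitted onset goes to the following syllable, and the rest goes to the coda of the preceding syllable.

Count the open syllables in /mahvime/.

2

Vowels present: a, i, e; each is a nucleus, giving 3 syllables.
σ1/σ2 boundary: /hv/ splits as /h/ + /v/ (/v/ is the longest suffix that is a licit onset).
σ2/σ3 boundary: /m/ → onset of the next syllable (single consonants are always licit onsets).
Putting it together: mah.vi.me.
Classifying each syllable: /mah/ (closed), /vi/ (open), /me/ (open).
Open syllables: 2.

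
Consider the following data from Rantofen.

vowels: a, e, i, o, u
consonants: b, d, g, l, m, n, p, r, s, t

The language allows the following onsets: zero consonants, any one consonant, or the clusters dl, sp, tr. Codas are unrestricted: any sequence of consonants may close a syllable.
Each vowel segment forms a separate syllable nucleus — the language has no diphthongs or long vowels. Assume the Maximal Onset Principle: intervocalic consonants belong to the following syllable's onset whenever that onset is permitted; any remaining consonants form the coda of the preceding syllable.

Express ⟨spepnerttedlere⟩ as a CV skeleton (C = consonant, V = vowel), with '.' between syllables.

CCVC.CVCC.CV.CCV.CV

The vowels are e, e, e, e, e — 5 nuclei, so 5 syllables.
Between /e/ (V1) and /e/ (V2): /pn/ splits as /p/ + /n/ (/n/ is the longest suffix that is a licit onset).
Between /e/ (V2) and /e/ (V3): /rtt/; trying suffixes from longest down, /t/ is the first permitted one, so coda /rt/ | onset /t/.
Between /e/ (V3) and /e/ (V4): cluster /dl/ — /dl/ is itself a permitted onset, so the whole cluster goes right; preceding coda = ∅.
Between /e/ (V4) and /e/ (V5): just /r/ — single C goes to the following onset.
Syllabification: spep.nert.te.dle.re.
Mapping each syllable to C/V: /spep/ → CCVC, /nert/ → CVCC, /te/ → CV, /dle/ → CCV, /re/ → CV.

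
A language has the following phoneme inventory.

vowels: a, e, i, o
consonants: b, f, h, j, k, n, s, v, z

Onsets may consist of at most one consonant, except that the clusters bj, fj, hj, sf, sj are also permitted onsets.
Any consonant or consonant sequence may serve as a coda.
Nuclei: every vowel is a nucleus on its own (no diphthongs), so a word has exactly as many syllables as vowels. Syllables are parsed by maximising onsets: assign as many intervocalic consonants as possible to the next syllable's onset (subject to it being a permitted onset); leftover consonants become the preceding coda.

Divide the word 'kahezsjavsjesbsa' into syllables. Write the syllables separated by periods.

Nuclei (vowels): a, e, a, e, a → 5 syllables.
V1 /a/ – V2 /e/: /h/ → onset of the next syllable (single consonants are always licit onsets).
V2 /e/ – V3 /a/: /zsj/ — longest licit onset from the right is /sj/, leaving /z/ as coda.
V3 /a/ – V4 /e/: /vsj/; trying suffixes from longest down, /sj/ is the first permitted one, so coda /v/ | onset /sj/.
V4 /e/ – V5 /a/: /sbs/ splits as /sb/ + /s/ (/s/ is the longest suffix that is a licit onset).

ka.hez.sjav.sjesb.sa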